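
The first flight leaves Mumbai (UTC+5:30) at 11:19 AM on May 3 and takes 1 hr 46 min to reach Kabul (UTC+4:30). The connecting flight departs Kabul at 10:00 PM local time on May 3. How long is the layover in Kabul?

Convert departure to UTC: 11:19 AM − 5:30 = 5:49 AM UTC on May 3.
Add 1 hour 46 minutes flight time → 7:35 AM UTC.
Kabul is UTC+4:30, so local arrival = 7:35 AM + 4:30 = 12:05 PM on May 3.
Layover = 10:00 PM − 12:05 PM = 9 hours 55 minutes.

9 hours 55 minutes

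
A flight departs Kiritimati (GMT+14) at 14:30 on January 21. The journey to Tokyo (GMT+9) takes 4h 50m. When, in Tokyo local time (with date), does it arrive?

Convert departure to UTC: 14:30 − 14:00 = 00:30 UTC on Jan 21.
Add 4 hours and 50 minutes travel time → 05:20 UTC.
Tokyo is UTC+9:00, so local arrival = 05:20 + 9:00 = 14:20 on Jan 21.

14:20 on January 21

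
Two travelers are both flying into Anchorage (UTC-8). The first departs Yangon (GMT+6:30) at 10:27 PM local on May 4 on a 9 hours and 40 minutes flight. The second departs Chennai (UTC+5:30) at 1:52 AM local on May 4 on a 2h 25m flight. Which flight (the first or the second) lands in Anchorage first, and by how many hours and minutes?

Flight 1 in UTC: 10:27 PM − 6:30 = 3:57 PM on May 4.
+9 hours and 40 minutes → arrive 1:37 AM UTC on May 5.
Flight 2 in UTC: 1:52 AM − 5:30 = 8:22 PM on May 3.
+2 hours 25 minutes → arrive 10:47 PM UTC on May 3.
Flight 2 lands earlier by 26 hours 50 minutes.

the second, by 26 hours 50 minutes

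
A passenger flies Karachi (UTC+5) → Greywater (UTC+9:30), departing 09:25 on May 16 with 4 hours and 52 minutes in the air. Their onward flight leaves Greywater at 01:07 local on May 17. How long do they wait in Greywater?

Convert departure to UTC: 09:25 − 5:00 = 04:25 UTC on May 16.
Add 4 hours 52 minutes flight time → 09:17 UTC.
Greywater is UTC+9:30, so local arrival = 09:17 + 9:30 = 18:47 on May 16.
Layover = 01:07 − 18:47 (+1 day) = 6 hours 20 minutes.

6 hours 20 minutes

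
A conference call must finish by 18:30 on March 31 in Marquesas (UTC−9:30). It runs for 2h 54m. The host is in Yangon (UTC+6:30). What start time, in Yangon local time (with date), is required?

Target end time in UTC: 18:30 + 9:30 = 04:00 on Apr 1.
Subtract 2 hours and 54 minutes → start 01:06 UTC on Apr 1.
Yangon is UTC+6:30: 01:06 + 6:30 = 07:36 on Apr 1.

07:36 on April 1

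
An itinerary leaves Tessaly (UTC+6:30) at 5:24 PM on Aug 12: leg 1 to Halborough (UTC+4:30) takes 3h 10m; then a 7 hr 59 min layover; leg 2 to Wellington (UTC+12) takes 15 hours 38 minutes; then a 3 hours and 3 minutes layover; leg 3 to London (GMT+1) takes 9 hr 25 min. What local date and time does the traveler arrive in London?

3:09 AM on August 14

Convert departure to UTC: 5:24 PM − 6:30 = 10:54 AM UTC on Aug 12.
Add 3 hours 10 minutes leg 1 → 2:04 PM UTC.
Add 7 hours 59 minutes layover in Halborough → 10:03 PM UTC.
Add 15 hours and 38 minutes leg 2 → 1:41 PM UTC (Aug 13).
Add 3 hours and 3 minutes layover in Wellington → 4:44 PM UTC.
Add 9 hours 25 minutes leg 3 → 2:09 AM UTC (Aug 14).
London is UTC+1:00, so local arrival = 2:09 AM + 1:00 = 3:09 AM on Aug 14.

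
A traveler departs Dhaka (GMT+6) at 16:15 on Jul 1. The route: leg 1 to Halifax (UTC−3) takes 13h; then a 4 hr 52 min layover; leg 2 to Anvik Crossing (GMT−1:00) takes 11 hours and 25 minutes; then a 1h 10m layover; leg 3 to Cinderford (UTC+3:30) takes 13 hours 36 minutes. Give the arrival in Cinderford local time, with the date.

Convert departure to UTC: 16:15 − 6:00 = 10:15 UTC on Jul 1.
Add 13 hours leg 1 → 23:15 UTC.
Add 4 hours and 52 minutes layover in Halifax → 04:07 UTC (Jul 2).
Add 11 hours and 25 minutes leg 2 → 15:32 UTC.
Add 1 hour and 10 minutes layover in Anvik Crossing → 16:42 UTC.
Add 13 hours 36 minutes leg 3 → 06:18 UTC (Jul 3).
Cinderford is UTC+3:30, so local arrival = 06:18 + 3:30 = 09:48 on Jul 3.

09:48 on July 3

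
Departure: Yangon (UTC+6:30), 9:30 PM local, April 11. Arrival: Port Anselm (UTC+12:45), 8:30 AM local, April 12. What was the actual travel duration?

4 hours 45 minutes

Departure in UTC: 9:30 PM − 6:30 = 3:00 PM on Apr 11.
Arrival in UTC: 8:30 AM − 12:45 = 7:45 PM on Apr 11.
Elapsed = 7:45 PM − 3:00 PM = 4 hours 45 minutes.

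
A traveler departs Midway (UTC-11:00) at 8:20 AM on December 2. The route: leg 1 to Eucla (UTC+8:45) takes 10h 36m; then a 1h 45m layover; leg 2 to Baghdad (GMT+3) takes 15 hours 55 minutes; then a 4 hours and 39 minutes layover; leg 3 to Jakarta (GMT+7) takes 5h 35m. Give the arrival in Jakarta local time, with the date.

4:50 PM on December 4

Convert departure to UTC: 8:20 AM + 11:00 = 7:20 PM UTC on Dec 2.
Add 10 hours 36 minutes leg 1 → 5:56 AM UTC (Dec 3).
Add 1 hour and 45 minutes layover in Eucla → 7:41 AM UTC.
Add 15 hours and 55 minutes leg 2 → 11:36 PM UTC.
Add 4 hours 39 minutes layover in Baghdad → 4:15 AM UTC (Dec 4).
Add 5 hours 35 minutes leg 3 → 9:50 AM UTC.
Jakarta is UTC+7:00, so local arrival = 9:50 AM + 7:00 = 4:50 PM on Dec 4.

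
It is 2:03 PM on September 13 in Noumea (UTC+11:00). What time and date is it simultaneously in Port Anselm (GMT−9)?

In UTC: 2:03 PM − 11:00 = 3:03 AM on Sep 13.
Port Anselm is UTC−9:00: 3:03 AM − 9:00 = 6:03 PM on Sep 12.

6:03 PM on September 12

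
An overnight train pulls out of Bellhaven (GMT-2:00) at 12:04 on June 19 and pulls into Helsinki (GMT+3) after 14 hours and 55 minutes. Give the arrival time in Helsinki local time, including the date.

Convert departure to UTC: 12:04 + 2:00 = 14:04 UTC on Jun 19.
Add 14 hours 55 minutes travel time → 04:59 UTC (Jun 20).
Helsinki is UTC+3:00, so local arrival = 04:59 + 3:00 = 07:59 on Jun 20.

07:59 on Jun 20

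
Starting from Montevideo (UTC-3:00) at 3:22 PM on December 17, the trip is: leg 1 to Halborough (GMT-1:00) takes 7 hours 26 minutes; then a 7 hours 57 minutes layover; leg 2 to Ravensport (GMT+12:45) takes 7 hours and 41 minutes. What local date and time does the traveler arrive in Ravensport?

Convert departure to UTC: 3:22 PM + 3:00 = 6:22 PM UTC on Dec 17.
Add 7 hours 26 minutes leg 1 → 1:48 AM UTC (Dec 18).
Add 7 hours and 57 minutes layover in Halborough → 9:45 AM UTC.
Add 7 hours and 41 minutes leg 2 → 5:26 PM UTC.
Ravensport is UTC+12:45, so local arrival = 5:26 PM + 12:45 = 6:11 AM on Dec 19.

6:11 AM on Dec 19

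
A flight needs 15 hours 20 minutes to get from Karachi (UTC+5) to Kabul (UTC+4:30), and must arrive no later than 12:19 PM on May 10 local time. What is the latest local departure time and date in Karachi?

9:29 PM on May 9

Target arrival in UTC: 12:19 PM − 4:30 = 7:49 AM on May 10.
Subtract 15 hours 20 minutes → departure 4:29 PM UTC on May 9.
Karachi is UTC+5:00: 4:29 PM + 5:00 = 9:29 PM on May 9.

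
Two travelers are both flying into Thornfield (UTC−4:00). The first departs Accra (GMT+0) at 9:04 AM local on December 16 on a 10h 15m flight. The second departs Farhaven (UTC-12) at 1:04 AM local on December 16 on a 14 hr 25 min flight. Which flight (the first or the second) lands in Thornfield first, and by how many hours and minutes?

the first, by 8 hours 10 minutes

Flight 1 departs at 9:04 AM UTC (Dec 16).
+10 hours 15 minutes → arrive 7:19 PM UTC on Dec 16.
Flight 2 in UTC: 1:04 AM + 12:00 = 1:04 PM on Dec 16.
+14 hours and 25 minutes → arrive 3:29 AM UTC on Dec 17.
Flight 1 lands earlier by 8 hours 10 minutes.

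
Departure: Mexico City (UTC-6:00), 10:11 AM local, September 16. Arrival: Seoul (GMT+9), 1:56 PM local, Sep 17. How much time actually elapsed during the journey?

12 hours 45 minutes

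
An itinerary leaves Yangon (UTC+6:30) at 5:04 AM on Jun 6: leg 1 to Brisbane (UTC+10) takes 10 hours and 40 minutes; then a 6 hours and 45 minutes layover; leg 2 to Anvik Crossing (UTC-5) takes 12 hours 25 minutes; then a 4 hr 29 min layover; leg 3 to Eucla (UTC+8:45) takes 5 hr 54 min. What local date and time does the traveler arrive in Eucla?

Convert departure to UTC: 5:04 AM − 6:30 = 10:34 PM UTC on Jun 5.
Add 10 hours and 40 minutes leg 1 → 9:14 AM UTC (Jun 6).
Add 6 hours 45 minutes layover in Brisbane → 3:59 PM UTC.
Add 12 hours and 25 minutes leg 2 → 4:24 AM UTC (Jun 7).
Add 4 hours 29 minutes layover in Anvik Crossing → 8:53 AM UTC.
Add 5 hours 54 minutes leg 3 → 2:47 PM UTC.
Eucla is UTC+8:45, so local arrival = 2:47 PM + 8:45 = 11:32 PM on Jun 7.

11:32 PM on June 7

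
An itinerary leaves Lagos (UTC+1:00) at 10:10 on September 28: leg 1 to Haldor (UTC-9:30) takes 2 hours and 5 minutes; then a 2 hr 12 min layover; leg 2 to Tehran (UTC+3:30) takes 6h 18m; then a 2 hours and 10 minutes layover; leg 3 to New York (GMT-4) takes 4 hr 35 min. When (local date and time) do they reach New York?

22:30 on September 28

Convert departure to UTC: 10:10 − 1:00 = 09:10 UTC on Sep 28.
Add 2 hours 5 minutes leg 1 → 11:15 UTC.
Add 2 hours and 12 minutes layover in Haldor → 13:27 UTC.
Add 6 hours and 18 minutes leg 2 → 19:45 UTC.
Add 2 hours and 10 minutes layover in Tehran → 21:55 UTC.
Add 4 hours 35 minutes leg 3 → 02:30 UTC (Sep 29).
New York is UTC−4:00, so local arrival = 02:30 − 4:00 = 22:30 on Sep 28.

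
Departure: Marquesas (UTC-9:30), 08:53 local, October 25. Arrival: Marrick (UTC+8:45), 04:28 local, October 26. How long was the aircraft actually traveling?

1 hour 20 minutes

Marrick is 18:15 ahead of Marquesas.
Clock-face elapsed time (ignoring zones) is 19 hours 35 minutes.
Actual elapsed = 19 hours 35 minutes − 18:15 = 1 hour 20 minutes.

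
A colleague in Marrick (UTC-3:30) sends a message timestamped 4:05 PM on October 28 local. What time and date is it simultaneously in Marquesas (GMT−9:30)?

10:05 AM on October 28

Marquesas is 6:00 behind Marrick.
Shift by the zone difference: 4:05 PM − 6:00 = 10:05 AM on Oct 28 in Marquesas.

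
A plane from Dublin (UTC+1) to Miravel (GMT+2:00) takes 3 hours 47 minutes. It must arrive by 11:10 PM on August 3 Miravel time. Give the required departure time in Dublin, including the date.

Target arrival in UTC: 11:10 PM − 2:00 = 9:10 PM on Aug 3.
Subtract 3 hours and 47 minutes → departure 5:23 PM UTC on Aug 3.
Dublin is UTC+1:00: 5:23 PM + 1:00 = 6:23 PM on Aug 3.

6:23 PM on August 3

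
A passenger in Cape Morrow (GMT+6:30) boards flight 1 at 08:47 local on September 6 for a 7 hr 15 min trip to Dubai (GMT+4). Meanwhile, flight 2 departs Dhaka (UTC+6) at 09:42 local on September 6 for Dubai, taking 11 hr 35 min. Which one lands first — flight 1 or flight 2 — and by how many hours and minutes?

Flight 1 in UTC: 08:47 − 6:30 = 02:17 on Sep 6.
+7 hours and 15 minutes → arrive 09:32 UTC on Sep 6.
Flight 2 in UTC: 09:42 − 6:00 = 03:42 on Sep 6.
+11 hours and 35 minutes → arrive 15:17 UTC on Sep 6.
Flight 1 lands earlier by 5 hours 45 minutes.

the first, by 5 hours 45 minutes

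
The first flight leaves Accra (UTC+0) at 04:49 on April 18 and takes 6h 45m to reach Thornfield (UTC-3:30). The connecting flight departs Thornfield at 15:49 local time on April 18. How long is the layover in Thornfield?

Accra is at UTC+0, so departure is already 04:49 UTC on Apr 18.
Add 6 hours 45 minutes flight time → 11:34 UTC.
Thornfield is UTC−3:30, so local arrival = 11:34 − 3:30 = 08:04 on Apr 18.
Layover = 15:49 − 08:04 = 7 hours 45 minutes.

7 hours 45 minutes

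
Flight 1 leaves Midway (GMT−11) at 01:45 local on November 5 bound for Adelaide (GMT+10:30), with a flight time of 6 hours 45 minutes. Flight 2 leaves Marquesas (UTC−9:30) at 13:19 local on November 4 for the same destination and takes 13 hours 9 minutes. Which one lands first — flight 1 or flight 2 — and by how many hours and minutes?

the second, by 7 hours 32 minutes

Flight 1 in UTC: 01:45 + 11:00 = 12:45 on Nov 5.
+6 hours and 45 minutes → arrive 19:30 UTC on Nov 5.
Flight 2 in UTC: 13:19 + 9:30 = 22:49 on Nov 4.
+13 hours 9 minutes → arrive 11:58 UTC on Nov 5.
Flight 2 lands earlier by 7 hours 32 minutes.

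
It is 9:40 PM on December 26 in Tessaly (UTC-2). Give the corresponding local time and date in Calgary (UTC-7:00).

In UTC: 9:40 PM + 2:00 = 11:40 PM on Dec 26.
Calgary is UTC−7:00: 11:40 PM − 7:00 = 4:40 PM on Dec 26.

4:40 PM on December 26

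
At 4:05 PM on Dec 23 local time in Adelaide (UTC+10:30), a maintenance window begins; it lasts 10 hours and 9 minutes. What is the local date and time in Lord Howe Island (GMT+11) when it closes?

2:44 AM on December 24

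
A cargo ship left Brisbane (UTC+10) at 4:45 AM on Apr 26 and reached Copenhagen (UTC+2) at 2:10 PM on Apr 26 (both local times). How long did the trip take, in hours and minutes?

Departure in UTC: 4:45 AM − 10:00 = 6:45 PM on Apr 25.
Arrival in UTC: 2:10 PM − 2:00 = 12:10 PM on Apr 26.
Elapsed = 12:10 PM − 6:45 PM (+1 day) = 17 hours 25 minutes.

17 hours 25 minutes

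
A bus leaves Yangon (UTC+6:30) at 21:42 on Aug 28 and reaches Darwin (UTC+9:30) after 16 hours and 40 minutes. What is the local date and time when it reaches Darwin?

17:22 on Aug 29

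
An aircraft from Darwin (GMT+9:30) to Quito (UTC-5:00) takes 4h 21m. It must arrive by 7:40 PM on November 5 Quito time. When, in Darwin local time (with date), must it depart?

5:49 AM on Nov 6

Target arrival in UTC: 7:40 PM + 5:00 = 12:40 AM on Nov 6.
Subtract 4 hours and 21 minutes → departure 8:19 PM UTC on Nov 5.
Darwin is UTC+9:30: 8:19 PM + 9:30 = 5:49 AM on Nov 6.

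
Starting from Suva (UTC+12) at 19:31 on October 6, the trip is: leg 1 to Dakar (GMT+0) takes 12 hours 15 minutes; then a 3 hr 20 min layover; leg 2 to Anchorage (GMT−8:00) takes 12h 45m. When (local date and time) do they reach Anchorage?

03:51 on Oct 7

Convert departure to UTC: 19:31 − 12:00 = 07:31 UTC on Oct 6.
Add 12 hours 15 minutes leg 1 → 19:46 UTC.
Add 3 hours 20 minutes layover in Dakar → 23:06 UTC.
Add 12 hours 45 minutes leg 2 → 11:51 UTC (Oct 7).
Anchorage is UTC−8:00, so local arrival = 11:51 − 8:00 = 03:51 on Oct 7.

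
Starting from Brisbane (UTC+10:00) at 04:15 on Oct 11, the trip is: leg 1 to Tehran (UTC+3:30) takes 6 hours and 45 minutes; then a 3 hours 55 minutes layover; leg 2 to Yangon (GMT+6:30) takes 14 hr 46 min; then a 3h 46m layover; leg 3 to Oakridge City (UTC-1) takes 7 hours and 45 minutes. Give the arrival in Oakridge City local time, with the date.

06:12 on Oct 12

Convert departure to UTC: 04:15 − 10:00 = 18:15 UTC on Oct 10.
Add 6 hours and 45 minutes leg 1 → 01:00 UTC (Oct 11).
Add 3 hours and 55 minutes layover in Tehran → 04:55 UTC.
Add 14 hours 46 minutes leg 2 → 19:41 UTC.
Add 3 hours and 46 minutes layover in Yangon → 23:27 UTC.
Add 7 hours and 45 minutes leg 3 → 07:12 UTC (Oct 12).
Oakridge City is UTC−1:00, so local arrival = 07:12 − 1:00 = 06:12 on Oct 12.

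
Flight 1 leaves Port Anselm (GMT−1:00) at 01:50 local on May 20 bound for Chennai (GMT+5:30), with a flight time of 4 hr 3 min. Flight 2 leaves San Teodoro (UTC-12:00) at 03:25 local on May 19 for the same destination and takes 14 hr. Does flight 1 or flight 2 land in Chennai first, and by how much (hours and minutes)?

the second, by 1 hour 28 minutes

Flight 1 in UTC: 01:50 + 1:00 = 02:50 on May 20.
+4 hours and 3 minutes → arrive 06:53 UTC on May 20.
Flight 2 in UTC: 03:25 + 12:00 = 15:25 on May 19.
+14 hours → arrive 05:25 UTC on May 20.
Flight 2 lands earlier by 1 hour 28 minutes.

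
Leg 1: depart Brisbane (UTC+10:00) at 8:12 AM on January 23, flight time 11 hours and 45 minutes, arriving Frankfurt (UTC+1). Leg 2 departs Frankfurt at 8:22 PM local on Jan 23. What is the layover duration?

Convert departure to UTC: 8:12 AM − 10:00 = 10:12 PM UTC on Jan 22.
Add 11 hours 45 minutes flight time → 9:57 AM UTC (Jan 23).
Frankfurt is UTC+1:00, so local arrival = 9:57 AM + 1:00 = 10:57 AM on Jan 23.
Layover = 8:22 PM − 10:57 AM = 9 hours 25 minutes.

9 hours 25 minutes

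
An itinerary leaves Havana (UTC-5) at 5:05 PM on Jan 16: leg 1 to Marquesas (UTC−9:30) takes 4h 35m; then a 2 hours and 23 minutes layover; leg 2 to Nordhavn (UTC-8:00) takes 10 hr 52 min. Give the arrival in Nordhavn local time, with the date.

Convert departure to UTC: 5:05 PM + 5:00 = 10:05 PM UTC on Jan 16.
Add 4 hours 35 minutes leg 1 → 2:40 AM UTC (Jan 17).
Add 2 hours and 23 minutes layover in Marquesas → 5:03 AM UTC.
Add 10 hours and 52 minutes leg 2 → 3:55 PM UTC.
Nordhavn is UTC−8:00, so local arrival = 3:55 PM − 8:00 = 7:55 AM on Jan 17.

7:55 AM on January 17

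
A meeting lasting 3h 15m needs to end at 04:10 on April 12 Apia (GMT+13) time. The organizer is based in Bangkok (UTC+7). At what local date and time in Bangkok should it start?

Target end time in UTC: 04:10 − 13:00 = 15:10 on Apr 11.
Subtract 3 hours 15 minutes → start 11:55 UTC on Apr 11.
Bangkok is UTC+7:00: 11:55 + 7:00 = 18:55 on Apr 11.

18:55 on April 11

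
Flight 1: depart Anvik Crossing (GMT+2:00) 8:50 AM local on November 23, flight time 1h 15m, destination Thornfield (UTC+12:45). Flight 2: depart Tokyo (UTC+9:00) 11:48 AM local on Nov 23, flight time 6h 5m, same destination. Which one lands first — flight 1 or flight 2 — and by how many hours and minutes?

the first, by 48 minutes

Flight 1 in UTC: 8:50 AM − 2:00 = 6:50 AM on Nov 23.
+1 hour 15 minutes → arrive 8:05 AM UTC on Nov 23.
Flight 2 in UTC: 11:48 AM − 9:00 = 2:48 AM on Nov 23.
+6 hours and 5 minutes → arrive 8:53 AM UTC on Nov 23.
Flight 1 lands earlier by 48 minutes.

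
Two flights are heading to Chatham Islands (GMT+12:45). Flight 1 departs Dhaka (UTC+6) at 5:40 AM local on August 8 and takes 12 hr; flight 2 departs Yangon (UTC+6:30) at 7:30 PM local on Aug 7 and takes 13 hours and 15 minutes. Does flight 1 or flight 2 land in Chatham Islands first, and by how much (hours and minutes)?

the second, by 9 hours 25 minutes

Flight 1 in UTC: 5:40 AM − 6:00 = 11:40 PM on Aug 7.
+12 hours → arrive 11:40 AM UTC on Aug 8.
Flight 2 in UTC: 7:30 PM − 6:30 = 1:00 PM on Aug 7.
+13 hours and 15 minutes → arrive 2:15 AM UTC on Aug 8.
Flight 2 lands earlier by 9 hours 25 minutes.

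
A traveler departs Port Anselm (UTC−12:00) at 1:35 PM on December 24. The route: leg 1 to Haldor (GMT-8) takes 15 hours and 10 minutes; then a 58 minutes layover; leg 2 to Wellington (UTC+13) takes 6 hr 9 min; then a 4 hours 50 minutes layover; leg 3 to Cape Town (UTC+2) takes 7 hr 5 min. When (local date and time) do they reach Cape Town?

Convert departure to UTC: 1:35 PM + 12:00 = 1:35 AM UTC on Dec 25.
Add 15 hours 10 minutes leg 1 → 4:45 PM UTC.
Add 58 minutes layover in Haldor → 5:43 PM UTC.
Add 6 hours and 9 minutes leg 2 → 11:52 PM UTC.
Add 4 hours 50 minutes layover in Wellington → 4:42 AM UTC (Dec 26).
Add 7 hours 5 minutes leg 3 → 11:47 AM UTC.
Cape Town is UTC+2:00, so local arrival = 11:47 AM + 2:00 = 1:47 PM on Dec 26.

1:47 PM on Dec 26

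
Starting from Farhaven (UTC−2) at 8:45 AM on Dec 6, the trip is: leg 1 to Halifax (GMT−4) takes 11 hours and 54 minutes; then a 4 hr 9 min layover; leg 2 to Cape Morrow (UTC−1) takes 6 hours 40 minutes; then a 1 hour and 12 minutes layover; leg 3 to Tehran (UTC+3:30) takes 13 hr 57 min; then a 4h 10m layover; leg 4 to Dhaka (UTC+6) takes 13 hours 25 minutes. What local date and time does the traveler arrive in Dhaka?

12:12 AM on Dec 9

Convert departure to UTC: 8:45 AM + 2:00 = 10:45 AM UTC on Dec 6.
Add 11 hours and 54 minutes leg 1 → 10:39 PM UTC.
Add 4 hours 9 minutes layover in Halifax → 2:48 AM UTC (Dec 7).
Add 6 hours 40 minutes leg 2 → 9:28 AM UTC.
Add 1 hour and 12 minutes layover in Cape Morrow → 10:40 AM UTC.
Add 13 hours and 57 minutes leg 3 → 12:37 AM UTC (Dec 8).
Add 4 hours 10 minutes layover in Tehran → 4:47 AM UTC.
Add 13 hours and 25 minutes leg 4 → 6:12 PM UTC.
Dhaka is UTC+6:00, so local arrival = 6:12 PM + 6:00 = 12:12 AM on Dec 9.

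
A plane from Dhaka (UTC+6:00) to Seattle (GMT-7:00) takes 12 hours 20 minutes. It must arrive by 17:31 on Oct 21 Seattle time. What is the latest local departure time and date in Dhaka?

18:11 on October 21

Target arrival in UTC: 17:31 + 7:00 = 00:31 on Oct 22.
Subtract 12 hours and 20 minutes → departure 12:11 UTC on Oct 21.
Dhaka is UTC+6:00: 12:11 + 6:00 = 18:11 on Oct 21.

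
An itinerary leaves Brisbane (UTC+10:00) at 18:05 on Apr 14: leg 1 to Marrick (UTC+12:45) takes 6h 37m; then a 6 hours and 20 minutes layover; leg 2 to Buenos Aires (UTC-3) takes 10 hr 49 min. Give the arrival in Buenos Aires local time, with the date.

Convert departure to UTC: 18:05 − 10:00 = 08:05 UTC on Apr 14.
Add 6 hours and 37 minutes leg 1 → 14:42 UTC.
Add 6 hours and 20 minutes layover in Marrick → 21:02 UTC.
Add 10 hours and 49 minutes leg 2 → 07:51 UTC (Apr 15).
Buenos Aires is UTC−3:00, so local arrival = 07:51 − 3:00 = 04:51 on Apr 15.

04:51 on Apr 15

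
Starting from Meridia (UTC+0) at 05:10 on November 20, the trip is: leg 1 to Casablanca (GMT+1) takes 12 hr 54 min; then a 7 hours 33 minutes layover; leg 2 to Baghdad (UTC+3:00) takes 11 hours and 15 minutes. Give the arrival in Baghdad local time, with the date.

15:52 on November 21

Meridia is at UTC+0, so departure is already 05:10 UTC on Nov 20.
Add 12 hours 54 minutes leg 1 → 18:04 UTC.
Add 7 hours and 33 minutes layover in Casablanca → 01:37 UTC (Nov 21).
Add 11 hours and 15 minutes leg 2 → 12:52 UTC.
Baghdad is UTC+3:00, so local arrival = 12:52 + 3:00 = 15:52 on Nov 21.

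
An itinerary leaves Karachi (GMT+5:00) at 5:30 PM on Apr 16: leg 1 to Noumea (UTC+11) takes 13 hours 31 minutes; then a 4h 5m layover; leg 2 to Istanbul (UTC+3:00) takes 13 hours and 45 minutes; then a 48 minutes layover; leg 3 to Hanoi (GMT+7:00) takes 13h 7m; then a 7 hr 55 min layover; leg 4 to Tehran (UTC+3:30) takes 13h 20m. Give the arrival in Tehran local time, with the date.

10:31 AM on Apr 19

Convert departure to UTC: 5:30 PM − 5:00 = 12:30 PM UTC on Apr 16.
Add 13 hours and 31 minutes leg 1 → 2:01 AM UTC (Apr 17).
Add 4 hours 5 minutes layover in Noumea → 6:06 AM UTC.
Add 13 hours and 45 minutes leg 2 → 7:51 PM UTC.
Add 48 minutes layover in Istanbul → 8:39 PM UTC.
Add 13 hours 7 minutes leg 3 → 9:46 AM UTC (Apr 18).
Add 7 hours and 55 minutes layover in Hanoi → 5:41 PM UTC.
Add 13 hours 20 minutes leg 4 → 7:01 AM UTC (Apr 19).
Tehran is UTC+3:30, so local arrival = 7:01 AM + 3:30 = 10:31 AM on Apr 19.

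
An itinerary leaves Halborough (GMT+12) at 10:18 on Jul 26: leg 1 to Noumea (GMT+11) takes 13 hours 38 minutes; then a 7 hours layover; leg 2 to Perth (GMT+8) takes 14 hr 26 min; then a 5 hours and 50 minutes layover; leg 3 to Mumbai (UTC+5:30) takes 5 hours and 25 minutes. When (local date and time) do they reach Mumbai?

02:07 on Jul 28

Convert departure to UTC: 10:18 − 12:00 = 22:18 UTC on Jul 25.
Add 13 hours 38 minutes leg 1 → 11:56 UTC (Jul 26).
Add 7 hours layover in Noumea → 18:56 UTC.
Add 14 hours and 26 minutes leg 2 → 09:22 UTC (Jul 27).
Add 5 hours 50 minutes layover in Perth → 15:12 UTC.
Add 5 hours and 25 minutes leg 3 → 20:37 UTC.
Mumbai is UTC+5:30, so local arrival = 20:37 + 5:30 = 02:07 on Jul 28.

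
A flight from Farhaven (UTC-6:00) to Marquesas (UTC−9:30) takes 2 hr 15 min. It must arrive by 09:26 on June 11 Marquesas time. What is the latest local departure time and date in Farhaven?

10:41 on June 11

Target arrival in UTC: 09:26 + 9:30 = 18:56 on Jun 11.
Subtract 2 hours 15 minutes → departure 16:41 UTC on Jun 11.
Farhaven is UTC−6:00: 16:41 − 6:00 = 10:41 on Jun 11.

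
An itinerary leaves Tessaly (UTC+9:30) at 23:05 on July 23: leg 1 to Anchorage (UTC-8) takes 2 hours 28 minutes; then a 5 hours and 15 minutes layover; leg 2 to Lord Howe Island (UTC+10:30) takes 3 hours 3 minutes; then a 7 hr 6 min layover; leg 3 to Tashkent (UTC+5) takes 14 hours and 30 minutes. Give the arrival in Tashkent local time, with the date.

Convert departure to UTC: 23:05 − 9:30 = 13:35 UTC on Jul 23.
Add 2 hours 28 minutes leg 1 → 16:03 UTC.
Add 5 hours 15 minutes layover in Anchorage → 21:18 UTC.
Add 3 hours 3 minutes leg 2 → 00:21 UTC (Jul 24).
Add 7 hours 6 minutes layover in Lord Howe Island → 07:27 UTC.
Add 14 hours and 30 minutes leg 3 → 21:57 UTC.
Tashkent is UTC+5:00, so local arrival = 21:57 + 5:00 = 02:57 on Jul 25.

02:57 on Jul 25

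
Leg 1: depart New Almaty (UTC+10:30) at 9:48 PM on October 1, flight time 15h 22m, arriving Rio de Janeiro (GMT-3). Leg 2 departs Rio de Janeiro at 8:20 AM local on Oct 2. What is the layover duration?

Convert departure to UTC: 9:48 PM − 10:30 = 11:18 AM UTC on Oct 1.
Add 15 hours and 22 minutes flight time → 2:40 AM UTC (Oct 2).
Rio de Janeiro is UTC−3:00, so local arrival = 2:40 AM − 3:00 = 11:40 PM on Oct 1.
Layover = 8:20 AM − 11:40 PM (+1 day) = 8 hours 40 minutes.

8 hours 40 minutes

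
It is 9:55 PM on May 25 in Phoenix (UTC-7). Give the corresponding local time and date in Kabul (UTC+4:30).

In UTC: 9:55 PM + 7:00 = 4:55 AM on May 26.
Kabul is UTC+4:30: 4:55 AM + 4:30 = 9:25 AM on May 26.

9:25 AM on May 26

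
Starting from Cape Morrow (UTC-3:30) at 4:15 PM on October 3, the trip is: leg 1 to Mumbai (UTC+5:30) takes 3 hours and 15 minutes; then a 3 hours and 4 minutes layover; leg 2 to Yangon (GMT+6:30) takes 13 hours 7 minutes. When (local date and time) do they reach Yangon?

Convert departure to UTC: 4:15 PM + 3:30 = 7:45 PM UTC on Oct 3.
Add 3 hours and 15 minutes leg 1 → 11:00 PM UTC.
Add 3 hours 4 minutes layover in Mumbai → 2:04 AM UTC (Oct 4).
Add 13 hours and 7 minutes leg 2 → 3:11 PM UTC.
Yangon is UTC+6:30, so local arrival = 3:11 PM + 6:30 = 9:41 PM on Oct 4.

9:41 PM on October 4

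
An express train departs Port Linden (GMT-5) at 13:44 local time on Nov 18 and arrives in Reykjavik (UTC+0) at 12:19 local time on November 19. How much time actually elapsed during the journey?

Departure in UTC: 13:44 + 5:00 = 18:44 on Nov 18.
Arrival is already UTC: 12:19 on Nov 19.
Elapsed = 12:19 − 18:44 (+1 day) = 17 hours 35 minutes.

17 hours 35 minutes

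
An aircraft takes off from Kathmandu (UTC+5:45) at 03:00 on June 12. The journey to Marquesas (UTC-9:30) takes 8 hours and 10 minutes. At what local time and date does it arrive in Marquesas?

19:55 on June 11

Marquesas is 15:15 behind Kathmandu.
After 8 hours and 10 minutes it is 11:10 in Kathmandu.
Shift by the zone difference: 11:10 − 15:15 = 19:55 on Jun 11 in Marquesas.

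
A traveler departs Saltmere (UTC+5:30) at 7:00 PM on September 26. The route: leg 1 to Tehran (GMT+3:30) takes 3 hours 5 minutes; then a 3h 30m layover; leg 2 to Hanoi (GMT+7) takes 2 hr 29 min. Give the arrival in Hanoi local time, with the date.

Convert departure to UTC: 7:00 PM − 5:30 = 1:30 PM UTC on Sep 26.
Add 3 hours 5 minutes leg 1 → 4:35 PM UTC.
Add 3 hours 30 minutes layover in Tehran → 8:05 PM UTC.
Add 2 hours 29 minutes leg 2 → 10:34 PM UTC.
Hanoi is UTC+7:00, so local arrival = 10:34 PM + 7:00 = 5:34 AM on Sep 27.

5:34 AM on September 27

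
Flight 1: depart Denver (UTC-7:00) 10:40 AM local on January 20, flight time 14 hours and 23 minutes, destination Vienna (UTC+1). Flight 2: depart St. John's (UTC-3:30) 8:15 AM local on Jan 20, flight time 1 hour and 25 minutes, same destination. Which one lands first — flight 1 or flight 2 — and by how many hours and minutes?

Flight 1 in UTC: 10:40 AM + 7:00 = 5:40 PM on Jan 20.
+14 hours and 23 minutes → arrive 8:03 AM UTC on Jan 21.
Flight 2 in UTC: 8:15 AM + 3:30 = 11:45 AM on Jan 20.
+1 hour and 25 minutes → arrive 1:10 PM UTC on Jan 20.
Flight 2 lands earlier by 18 hours 53 minutes.

the second, by 18 hours 53 minutes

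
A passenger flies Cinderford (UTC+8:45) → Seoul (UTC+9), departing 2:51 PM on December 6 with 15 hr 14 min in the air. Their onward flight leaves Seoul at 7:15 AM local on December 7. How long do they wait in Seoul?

55 minutes

Convert departure to UTC: 2:51 PM − 8:45 = 6:06 AM UTC on Dec 6.
Add 15 hours 14 minutes flight time → 9:20 PM UTC.
Seoul is UTC+9:00, so local arrival = 9:20 PM + 9:00 = 6:20 AM on Dec 7.
Layover = 7:15 AM − 6:20 AM = 55 minutes.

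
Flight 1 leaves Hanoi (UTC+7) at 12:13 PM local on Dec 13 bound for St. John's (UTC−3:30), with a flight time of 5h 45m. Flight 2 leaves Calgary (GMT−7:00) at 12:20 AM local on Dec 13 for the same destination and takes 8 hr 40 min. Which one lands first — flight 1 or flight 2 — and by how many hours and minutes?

Flight 1 in UTC: 12:13 PM − 7:00 = 5:13 AM on Dec 13.
+5 hours and 45 minutes → arrive 10:58 AM UTC on Dec 13.
Flight 2 in UTC: 12:20 AM + 7:00 = 7:20 AM on Dec 13.
+8 hours 40 minutes → arrive 4:00 PM UTC on Dec 13.
Flight 1 lands earlier by 5 hours 2 minutes.

the first, by 5 hours 2 minutes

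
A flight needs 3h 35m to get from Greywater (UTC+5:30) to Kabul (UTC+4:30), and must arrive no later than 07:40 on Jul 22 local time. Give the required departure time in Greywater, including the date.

Target arrival in UTC: 07:40 − 4:30 = 03:10 on Jul 22.
Subtract 3 hours 35 minutes → departure 23:35 UTC on Jul 21.
Greywater is UTC+5:30: 23:35 + 5:30 = 05:05 on Jul 22.

05:05 on July 22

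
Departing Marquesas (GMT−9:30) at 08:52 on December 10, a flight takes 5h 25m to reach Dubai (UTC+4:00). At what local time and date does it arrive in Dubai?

Convert departure to UTC: 08:52 + 9:30 = 18:22 UTC on Dec 10.
Add 5 hours 25 minutes travel time → 23:47 UTC.
Dubai is UTC+4:00, so local arrival = 23:47 + 4:00 = 03:47 on Dec 11.

03:47 on December 11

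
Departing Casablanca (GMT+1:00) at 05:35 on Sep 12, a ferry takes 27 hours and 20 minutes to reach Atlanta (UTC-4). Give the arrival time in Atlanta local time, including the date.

Convert departure to UTC: 05:35 − 1:00 = 04:35 UTC on Sep 12.
Add 27 hours 20 minutes travel time → 07:55 UTC (Sep 13).
Atlanta is UTC−4:00, so local arrival = 07:55 − 4:00 = 03:55 on Sep 13.

03:55 on Sep 13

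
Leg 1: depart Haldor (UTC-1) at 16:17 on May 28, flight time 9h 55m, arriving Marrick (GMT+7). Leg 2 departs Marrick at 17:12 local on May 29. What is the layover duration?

7 hours

Convert departure to UTC: 16:17 + 1:00 = 17:17 UTC on May 28.
Add 9 hours 55 minutes flight time → 03:12 UTC (May 29).
Marrick is UTC+7:00, so local arrival = 03:12 + 7:00 = 10:12 on May 29.
Layover = 17:12 − 10:12 = 7 hours.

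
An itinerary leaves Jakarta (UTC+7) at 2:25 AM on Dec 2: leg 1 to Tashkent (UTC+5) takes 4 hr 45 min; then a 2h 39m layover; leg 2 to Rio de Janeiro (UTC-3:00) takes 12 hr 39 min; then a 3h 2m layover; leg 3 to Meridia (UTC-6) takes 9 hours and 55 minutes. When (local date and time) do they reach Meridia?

Convert departure to UTC: 2:25 AM − 7:00 = 7:25 PM UTC on Dec 1.
Add 4 hours 45 minutes leg 1 → 12:10 AM UTC (Dec 2).
Add 2 hours 39 minutes layover in Tashkent → 2:49 AM UTC.
Add 12 hours and 39 minutes leg 2 → 3:28 PM UTC.
Add 3 hours and 2 minutes layover in Rio de Janeiro → 6:30 PM UTC.
Add 9 hours and 55 minutes leg 3 → 4:25 AM UTC (Dec 3).
Meridia is UTC−6:00, so local arrival = 4:25 AM − 6:00 = 10:25 PM on Dec 2.

10:25 PM on December 2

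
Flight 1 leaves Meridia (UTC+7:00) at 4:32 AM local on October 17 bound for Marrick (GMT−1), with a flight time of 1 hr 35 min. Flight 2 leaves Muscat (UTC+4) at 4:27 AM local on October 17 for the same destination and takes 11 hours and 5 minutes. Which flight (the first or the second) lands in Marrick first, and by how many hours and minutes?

Flight 1 in UTC: 4:32 AM − 7:00 = 9:32 PM on Oct 16.
+1 hour 35 minutes → arrive 11:07 PM UTC on Oct 16.
Flight 2 in UTC: 4:27 AM − 4:00 = 12:27 AM on Oct 17.
+11 hours 5 minutes → arrive 11:32 AM UTC on Oct 17.
Flight 1 lands earlier by 12 hours 25 minutes.

the first, by 12 hours 25 minutes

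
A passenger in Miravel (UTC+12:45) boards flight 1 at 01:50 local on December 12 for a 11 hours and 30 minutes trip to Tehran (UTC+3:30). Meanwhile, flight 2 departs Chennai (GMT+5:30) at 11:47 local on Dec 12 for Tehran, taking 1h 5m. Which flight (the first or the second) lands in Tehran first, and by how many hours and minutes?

Flight 1 in UTC: 01:50 − 12:45 = 13:05 on Dec 11.
+11 hours 30 minutes → arrive 00:35 UTC on Dec 12.
Flight 2 in UTC: 11:47 − 5:30 = 06:17 on Dec 12.
+1 hour 5 minutes → arrive 07:22 UTC on Dec 12.
Flight 1 lands earlier by 6 hours 47 minutes.

the first, by 6 hours 47 minutes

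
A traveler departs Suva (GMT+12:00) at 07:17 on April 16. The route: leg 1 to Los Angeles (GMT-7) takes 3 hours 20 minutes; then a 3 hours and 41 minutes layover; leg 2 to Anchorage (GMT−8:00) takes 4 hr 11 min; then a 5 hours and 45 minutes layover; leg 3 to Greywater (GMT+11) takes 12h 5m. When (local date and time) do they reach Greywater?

11:19 on April 17

Convert departure to UTC: 07:17 − 12:00 = 19:17 UTC on Apr 15.
Add 3 hours and 20 minutes leg 1 → 22:37 UTC.
Add 3 hours 41 minutes layover in Los Angeles → 02:18 UTC (Apr 16).
Add 4 hours and 11 minutes leg 2 → 06:29 UTC.
Add 5 hours 45 minutes layover in Anchorage → 12:14 UTC.
Add 12 hours and 5 minutes leg 3 → 00:19 UTC (Apr 17).
Greywater is UTC+11:00, so local arrival = 00:19 + 11:00 = 11:19 on Apr 17.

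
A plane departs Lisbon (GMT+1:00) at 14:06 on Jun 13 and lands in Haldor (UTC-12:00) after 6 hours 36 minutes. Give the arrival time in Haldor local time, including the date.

07:42 on June 13

Convert departure to UTC: 14:06 − 1:00 = 13:06 UTC on Jun 13.
Add 6 hours and 36 minutes travel time → 19:42 UTC.
Haldor is UTC−12:00, so local arrival = 19:42 − 12:00 = 07:42 on Jun 13.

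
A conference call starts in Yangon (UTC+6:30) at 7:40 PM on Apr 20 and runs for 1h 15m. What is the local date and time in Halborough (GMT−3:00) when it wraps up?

11:25 AM on April 20

Halborough is 9:30 behind Yangon.
After 1 hour and 15 minutes it is 8:55 PM in Yangon.
Shift by the zone difference: 8:55 PM − 9:30 = 11:25 AM on Apr 20 in Halborough.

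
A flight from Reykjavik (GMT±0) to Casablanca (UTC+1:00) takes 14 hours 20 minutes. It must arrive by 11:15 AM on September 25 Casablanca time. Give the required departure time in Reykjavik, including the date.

7:55 PM on September 24

Target arrival in UTC: 11:15 AM − 1:00 = 10:15 AM on Sep 25.
Subtract 14 hours 20 minutes → departure 7:55 PM UTC on Sep 24.
Reykjavik is UTC+0, so departure is 7:55 PM on Sep 24.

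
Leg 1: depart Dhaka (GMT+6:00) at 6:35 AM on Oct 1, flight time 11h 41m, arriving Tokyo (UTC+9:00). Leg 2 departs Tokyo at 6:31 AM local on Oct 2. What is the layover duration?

9 hours 15 minutes

Convert departure to UTC: 6:35 AM − 6:00 = 12:35 AM UTC on Oct 1.
Add 11 hours 41 minutes flight time → 12:16 PM UTC.
Tokyo is UTC+9:00, so local arrival = 12:16 PM + 9:00 = 9:16 PM on Oct 1.
Layover = 6:31 AM − 9:16 PM (+1 day) = 9 hours 15 minutes.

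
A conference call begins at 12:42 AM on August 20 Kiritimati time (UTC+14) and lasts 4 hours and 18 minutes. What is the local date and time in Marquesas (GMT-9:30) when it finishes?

5:30 AM on Aug 19

Convert start to UTC: 12:42 AM − 14:00 = 10:42 AM UTC on Aug 19.
Add 4 hours 18 minutes duration → 3:00 PM UTC.
Marquesas is UTC−9:30, so local end time = 3:00 PM − 9:30 = 5:30 AM on Aug 19.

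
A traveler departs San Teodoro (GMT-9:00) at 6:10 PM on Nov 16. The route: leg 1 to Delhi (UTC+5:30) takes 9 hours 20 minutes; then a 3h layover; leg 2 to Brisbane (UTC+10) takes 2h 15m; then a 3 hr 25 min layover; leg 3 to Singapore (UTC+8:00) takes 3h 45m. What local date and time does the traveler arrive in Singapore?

8:55 AM on November 18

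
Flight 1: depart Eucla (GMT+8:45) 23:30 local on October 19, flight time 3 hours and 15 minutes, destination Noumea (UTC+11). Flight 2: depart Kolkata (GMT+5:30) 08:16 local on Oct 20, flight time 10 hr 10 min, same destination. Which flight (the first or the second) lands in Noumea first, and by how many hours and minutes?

the first, by 18 hours 56 minutes

Flight 1 in UTC: 23:30 − 8:45 = 14:45 on Oct 19.
+3 hours and 15 minutes → arrive 18:00 UTC on Oct 19.
Flight 2 in UTC: 08:16 − 5:30 = 02:46 on Oct 20.
+10 hours 10 minutes → arrive 12:56 UTC on Oct 20.
Flight 1 lands earlier by 18 hours 56 minutes.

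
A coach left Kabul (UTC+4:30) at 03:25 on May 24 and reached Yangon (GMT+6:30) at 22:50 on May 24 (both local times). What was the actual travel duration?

17 hours 25 minutes

Departure in UTC: 03:25 − 4:30 = 22:55 on May 23.
Arrival in UTC: 22:50 − 6:30 = 16:20 on May 24.
Elapsed = 16:20 − 22:55 (+1 day) = 17 hours 25 minutes.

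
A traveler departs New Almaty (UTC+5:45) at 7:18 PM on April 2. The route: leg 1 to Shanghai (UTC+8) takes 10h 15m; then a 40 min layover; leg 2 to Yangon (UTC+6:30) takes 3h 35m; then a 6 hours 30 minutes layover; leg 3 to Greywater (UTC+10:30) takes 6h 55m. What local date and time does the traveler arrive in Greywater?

Convert departure to UTC: 7:18 PM − 5:45 = 1:33 PM UTC on Apr 2.
Add 10 hours and 15 minutes leg 1 → 11:48 PM UTC.
Add 40 minutes layover in Shanghai → 12:28 AM UTC (Apr 3).
Add 3 hours and 35 minutes leg 2 → 4:03 AM UTC.
Add 6 hours and 30 minutes layover in Yangon → 10:33 AM UTC.
Add 6 hours and 55 minutes leg 3 → 5:28 PM UTC.
Greywater is UTC+10:30, so local arrival = 5:28 PM + 10:30 = 3:58 AM on Apr 4.

3:58 AM on April 4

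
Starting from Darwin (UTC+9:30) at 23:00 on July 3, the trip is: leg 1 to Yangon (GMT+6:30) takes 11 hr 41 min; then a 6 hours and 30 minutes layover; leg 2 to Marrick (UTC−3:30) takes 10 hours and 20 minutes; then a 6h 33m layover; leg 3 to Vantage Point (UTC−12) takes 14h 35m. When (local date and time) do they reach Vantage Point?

Convert departure to UTC: 23:00 − 9:30 = 13:30 UTC on Jul 3.
Add 11 hours and 41 minutes leg 1 → 01:11 UTC (Jul 4).
Add 6 hours 30 minutes layover in Yangon → 07:41 UTC.
Add 10 hours and 20 minutes leg 2 → 18:01 UTC.
Add 6 hours 33 minutes layover in Marrick → 00:34 UTC (Jul 5).
Add 14 hours and 35 minutes leg 3 → 15:09 UTC.
Vantage Point is UTC−12:00, so local arrival = 15:09 − 12:00 = 03:09 on Jul 5.

03:09 on July 5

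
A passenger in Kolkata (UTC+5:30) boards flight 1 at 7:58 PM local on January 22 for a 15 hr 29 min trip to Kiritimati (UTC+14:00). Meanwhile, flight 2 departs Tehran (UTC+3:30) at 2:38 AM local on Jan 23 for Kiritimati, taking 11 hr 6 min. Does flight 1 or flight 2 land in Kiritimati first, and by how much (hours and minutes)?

the first, by 4 hours 17 minutes

Flight 1 in UTC: 7:58 PM − 5:30 = 2:28 PM on Jan 22.
+15 hours and 29 minutes → arrive 5:57 AM UTC on Jan 23.
Flight 2 in UTC: 2:38 AM − 3:30 = 11:08 PM on Jan 22.
+11 hours and 6 minutes → arrive 10:14 AM UTC on Jan 23.
Flight 1 lands earlier by 4 hours 17 minutes.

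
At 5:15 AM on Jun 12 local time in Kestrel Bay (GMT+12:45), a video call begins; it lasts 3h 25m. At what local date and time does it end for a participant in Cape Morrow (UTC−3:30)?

Convert start to UTC: 5:15 AM − 12:45 = 4:30 PM UTC on Jun 11.
Add 3 hours and 25 minutes duration → 7:55 PM UTC.
Cape Morrow is UTC−3:30, so local end time = 7:55 PM − 3:30 = 4:25 PM on Jun 11.

4:25 PM on June 11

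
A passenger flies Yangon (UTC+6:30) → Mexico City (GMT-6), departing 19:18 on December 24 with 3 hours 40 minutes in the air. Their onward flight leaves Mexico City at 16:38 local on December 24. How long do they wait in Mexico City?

Convert departure to UTC: 19:18 − 6:30 = 12:48 UTC on Dec 24.
Add 3 hours and 40 minutes flight time → 16:28 UTC.
Mexico City is UTC−6:00, so local arrival = 16:28 − 6:00 = 10:28 on Dec 24.
Layover = 16:38 − 10:28 = 6 hours 10 minutes.

6 hours 10 minutes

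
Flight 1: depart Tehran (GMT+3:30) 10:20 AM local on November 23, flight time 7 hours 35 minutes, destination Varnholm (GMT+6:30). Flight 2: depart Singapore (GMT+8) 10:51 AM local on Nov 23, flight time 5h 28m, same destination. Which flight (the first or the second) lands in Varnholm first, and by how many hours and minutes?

the second, by 6 hours 6 minutes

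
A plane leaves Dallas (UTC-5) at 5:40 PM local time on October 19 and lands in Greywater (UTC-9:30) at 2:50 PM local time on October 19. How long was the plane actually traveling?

1 hour 40 minutes

Departure in UTC: 5:40 PM + 5:00 = 10:40 PM on Oct 19.
Arrival in UTC: 2:50 PM + 9:30 = 12:20 AM on Oct 20.
Elapsed = 12:20 AM − 10:40 PM (+1 day) = 1 hour 40 minutes.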